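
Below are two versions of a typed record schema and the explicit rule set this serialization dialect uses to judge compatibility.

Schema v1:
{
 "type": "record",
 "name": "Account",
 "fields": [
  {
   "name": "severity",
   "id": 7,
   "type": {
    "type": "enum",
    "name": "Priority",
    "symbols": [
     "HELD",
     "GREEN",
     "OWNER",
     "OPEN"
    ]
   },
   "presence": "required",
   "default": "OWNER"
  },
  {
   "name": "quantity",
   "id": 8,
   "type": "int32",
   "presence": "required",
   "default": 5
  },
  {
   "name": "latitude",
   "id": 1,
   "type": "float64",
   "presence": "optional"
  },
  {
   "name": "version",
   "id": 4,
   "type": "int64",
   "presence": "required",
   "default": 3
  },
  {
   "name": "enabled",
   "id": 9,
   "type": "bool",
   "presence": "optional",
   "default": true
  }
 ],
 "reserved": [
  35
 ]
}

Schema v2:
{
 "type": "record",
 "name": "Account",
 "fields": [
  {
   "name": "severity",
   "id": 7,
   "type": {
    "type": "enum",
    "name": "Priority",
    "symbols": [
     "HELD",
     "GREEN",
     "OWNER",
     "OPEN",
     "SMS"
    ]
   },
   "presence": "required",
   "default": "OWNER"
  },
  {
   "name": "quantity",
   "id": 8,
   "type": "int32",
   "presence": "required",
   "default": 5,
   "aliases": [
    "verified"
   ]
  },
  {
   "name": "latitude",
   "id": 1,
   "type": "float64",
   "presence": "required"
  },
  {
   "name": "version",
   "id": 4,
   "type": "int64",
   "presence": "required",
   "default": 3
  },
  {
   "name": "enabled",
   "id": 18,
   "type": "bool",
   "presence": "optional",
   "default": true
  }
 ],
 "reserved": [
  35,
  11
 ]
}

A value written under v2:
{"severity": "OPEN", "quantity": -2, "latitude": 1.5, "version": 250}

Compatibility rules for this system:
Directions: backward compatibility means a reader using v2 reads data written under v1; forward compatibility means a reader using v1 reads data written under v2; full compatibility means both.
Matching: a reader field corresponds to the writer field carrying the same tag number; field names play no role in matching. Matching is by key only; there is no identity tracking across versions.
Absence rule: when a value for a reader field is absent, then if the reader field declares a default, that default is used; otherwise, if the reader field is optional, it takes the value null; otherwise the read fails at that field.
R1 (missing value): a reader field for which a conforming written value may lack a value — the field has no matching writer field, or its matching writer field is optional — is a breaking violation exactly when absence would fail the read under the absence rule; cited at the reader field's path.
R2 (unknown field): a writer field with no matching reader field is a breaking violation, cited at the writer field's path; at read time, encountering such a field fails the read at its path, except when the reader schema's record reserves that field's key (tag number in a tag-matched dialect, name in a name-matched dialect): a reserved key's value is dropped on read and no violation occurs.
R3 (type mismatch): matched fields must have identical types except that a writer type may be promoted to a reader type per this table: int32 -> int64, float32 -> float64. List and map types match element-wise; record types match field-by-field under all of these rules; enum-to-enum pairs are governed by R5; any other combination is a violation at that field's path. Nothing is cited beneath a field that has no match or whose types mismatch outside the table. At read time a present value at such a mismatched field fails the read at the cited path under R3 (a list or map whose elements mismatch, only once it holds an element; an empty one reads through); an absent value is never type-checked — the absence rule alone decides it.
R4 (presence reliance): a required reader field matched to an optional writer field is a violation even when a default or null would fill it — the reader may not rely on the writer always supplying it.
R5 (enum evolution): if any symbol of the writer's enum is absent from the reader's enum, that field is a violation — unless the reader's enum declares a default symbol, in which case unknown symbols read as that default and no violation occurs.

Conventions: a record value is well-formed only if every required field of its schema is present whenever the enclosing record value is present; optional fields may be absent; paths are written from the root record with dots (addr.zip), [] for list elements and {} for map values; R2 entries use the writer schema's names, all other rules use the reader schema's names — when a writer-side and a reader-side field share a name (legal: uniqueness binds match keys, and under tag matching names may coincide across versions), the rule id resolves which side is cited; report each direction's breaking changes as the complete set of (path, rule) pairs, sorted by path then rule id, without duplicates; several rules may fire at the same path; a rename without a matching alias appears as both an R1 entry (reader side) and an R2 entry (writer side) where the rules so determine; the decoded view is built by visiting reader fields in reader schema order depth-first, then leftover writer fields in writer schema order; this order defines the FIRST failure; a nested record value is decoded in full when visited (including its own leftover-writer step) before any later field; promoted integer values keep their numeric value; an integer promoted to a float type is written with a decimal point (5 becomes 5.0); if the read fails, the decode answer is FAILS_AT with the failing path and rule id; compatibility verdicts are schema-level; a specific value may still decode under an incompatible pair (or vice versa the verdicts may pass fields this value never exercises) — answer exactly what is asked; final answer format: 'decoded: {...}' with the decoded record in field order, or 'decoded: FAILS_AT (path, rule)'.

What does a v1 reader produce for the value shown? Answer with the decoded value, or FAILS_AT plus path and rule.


the writer's type comes first in each Account pair
decode walk for Account under reader schema v1:
  severity := "OPEN"
  quantity := -2
  latitude := 1.5
  version := 250
  enabled := true (absent -> default)
  => decoded: {"severity": "OPEN", "quantity": -2, "latitude": 1.5, "version": 250, "enabled": true}
diffs on Account not affecting the asked answer:
  enum Priority (field severity in record Account): symbol SMS added -> a verdict-level change on Account — the shown value reads the same
  field enabled in record Account: tag 9 changed to 18 -> a verdict-level change on Account — the shown value reads the same
  field latitude in record Account: optional changed to required -> a verdict-level change on Account — the shown value reads the same

decoded: {"severity": "OPEN", "quantity": -2, "latitude": 1.5, "version": 250, "enabled": true}


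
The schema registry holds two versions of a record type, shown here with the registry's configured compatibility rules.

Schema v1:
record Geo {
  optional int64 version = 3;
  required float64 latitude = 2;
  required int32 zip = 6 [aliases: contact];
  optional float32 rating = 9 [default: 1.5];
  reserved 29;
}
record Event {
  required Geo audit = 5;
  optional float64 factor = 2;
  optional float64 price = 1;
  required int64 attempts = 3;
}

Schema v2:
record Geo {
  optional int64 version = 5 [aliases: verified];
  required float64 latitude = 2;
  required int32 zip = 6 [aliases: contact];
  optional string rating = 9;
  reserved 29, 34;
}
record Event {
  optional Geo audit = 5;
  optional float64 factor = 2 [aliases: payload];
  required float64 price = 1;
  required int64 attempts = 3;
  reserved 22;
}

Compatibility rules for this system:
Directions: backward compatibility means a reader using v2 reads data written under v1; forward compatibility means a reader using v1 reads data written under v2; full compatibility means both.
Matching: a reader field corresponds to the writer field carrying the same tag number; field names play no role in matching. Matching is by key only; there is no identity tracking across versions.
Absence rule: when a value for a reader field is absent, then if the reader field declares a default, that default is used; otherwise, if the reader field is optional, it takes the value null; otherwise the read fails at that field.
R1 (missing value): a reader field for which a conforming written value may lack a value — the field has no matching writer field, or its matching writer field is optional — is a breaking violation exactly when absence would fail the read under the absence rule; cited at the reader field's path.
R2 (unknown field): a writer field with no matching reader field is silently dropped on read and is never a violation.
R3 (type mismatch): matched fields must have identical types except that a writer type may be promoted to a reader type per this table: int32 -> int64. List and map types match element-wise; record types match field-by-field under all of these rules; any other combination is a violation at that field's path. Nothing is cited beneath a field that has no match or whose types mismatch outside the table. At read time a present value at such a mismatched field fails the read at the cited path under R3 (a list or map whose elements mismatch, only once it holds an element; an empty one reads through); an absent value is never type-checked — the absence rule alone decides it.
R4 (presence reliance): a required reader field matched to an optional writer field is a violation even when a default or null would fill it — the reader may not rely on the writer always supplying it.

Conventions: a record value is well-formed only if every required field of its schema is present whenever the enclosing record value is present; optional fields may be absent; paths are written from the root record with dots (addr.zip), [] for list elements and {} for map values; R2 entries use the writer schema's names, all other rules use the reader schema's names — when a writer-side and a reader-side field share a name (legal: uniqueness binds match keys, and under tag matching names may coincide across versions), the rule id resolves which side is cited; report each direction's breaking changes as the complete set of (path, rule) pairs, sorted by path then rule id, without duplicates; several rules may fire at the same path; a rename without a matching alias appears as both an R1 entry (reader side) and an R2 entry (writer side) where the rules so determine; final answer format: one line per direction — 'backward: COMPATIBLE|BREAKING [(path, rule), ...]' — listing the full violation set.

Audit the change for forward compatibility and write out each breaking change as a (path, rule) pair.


forward: BREAKING [(audit, R1), (audit, R4), (audit.rating, R3)]

arrows below run writer -> reader for Event
forward for Event (reader v1, writer v2):
  audit: Geo -> Geo, writer optional; from audit
  factor: float64 -> float64, writer optional; from factor
  price: float64 -> float64, writer required; from price
  attempts: int64 -> int64, writer required; from attempts
  audit.version has no writer counterpart
  audit.latitude: float64 -> float64, writer required; from audit.latitude
  audit.zip: int32 -> int32, writer required; from audit.zip
  audit.rating: string -> float32, writer optional; from audit.rating
  writer field audit.version has no reader counterpart
  violation R1 at audit
  violation R4 at audit
  violation R3 at audit.rating
  => forward verdict for Event: BREAKING, 3 violation(s)
the rest of the Event diff is inert for this question:
  field version in record Geo: tag 3 changed to 5 -> inert for the asked Event verdict: nothing fires
  field price in record Event: optional changed to required -> affects backward compatibility only, which is not asked


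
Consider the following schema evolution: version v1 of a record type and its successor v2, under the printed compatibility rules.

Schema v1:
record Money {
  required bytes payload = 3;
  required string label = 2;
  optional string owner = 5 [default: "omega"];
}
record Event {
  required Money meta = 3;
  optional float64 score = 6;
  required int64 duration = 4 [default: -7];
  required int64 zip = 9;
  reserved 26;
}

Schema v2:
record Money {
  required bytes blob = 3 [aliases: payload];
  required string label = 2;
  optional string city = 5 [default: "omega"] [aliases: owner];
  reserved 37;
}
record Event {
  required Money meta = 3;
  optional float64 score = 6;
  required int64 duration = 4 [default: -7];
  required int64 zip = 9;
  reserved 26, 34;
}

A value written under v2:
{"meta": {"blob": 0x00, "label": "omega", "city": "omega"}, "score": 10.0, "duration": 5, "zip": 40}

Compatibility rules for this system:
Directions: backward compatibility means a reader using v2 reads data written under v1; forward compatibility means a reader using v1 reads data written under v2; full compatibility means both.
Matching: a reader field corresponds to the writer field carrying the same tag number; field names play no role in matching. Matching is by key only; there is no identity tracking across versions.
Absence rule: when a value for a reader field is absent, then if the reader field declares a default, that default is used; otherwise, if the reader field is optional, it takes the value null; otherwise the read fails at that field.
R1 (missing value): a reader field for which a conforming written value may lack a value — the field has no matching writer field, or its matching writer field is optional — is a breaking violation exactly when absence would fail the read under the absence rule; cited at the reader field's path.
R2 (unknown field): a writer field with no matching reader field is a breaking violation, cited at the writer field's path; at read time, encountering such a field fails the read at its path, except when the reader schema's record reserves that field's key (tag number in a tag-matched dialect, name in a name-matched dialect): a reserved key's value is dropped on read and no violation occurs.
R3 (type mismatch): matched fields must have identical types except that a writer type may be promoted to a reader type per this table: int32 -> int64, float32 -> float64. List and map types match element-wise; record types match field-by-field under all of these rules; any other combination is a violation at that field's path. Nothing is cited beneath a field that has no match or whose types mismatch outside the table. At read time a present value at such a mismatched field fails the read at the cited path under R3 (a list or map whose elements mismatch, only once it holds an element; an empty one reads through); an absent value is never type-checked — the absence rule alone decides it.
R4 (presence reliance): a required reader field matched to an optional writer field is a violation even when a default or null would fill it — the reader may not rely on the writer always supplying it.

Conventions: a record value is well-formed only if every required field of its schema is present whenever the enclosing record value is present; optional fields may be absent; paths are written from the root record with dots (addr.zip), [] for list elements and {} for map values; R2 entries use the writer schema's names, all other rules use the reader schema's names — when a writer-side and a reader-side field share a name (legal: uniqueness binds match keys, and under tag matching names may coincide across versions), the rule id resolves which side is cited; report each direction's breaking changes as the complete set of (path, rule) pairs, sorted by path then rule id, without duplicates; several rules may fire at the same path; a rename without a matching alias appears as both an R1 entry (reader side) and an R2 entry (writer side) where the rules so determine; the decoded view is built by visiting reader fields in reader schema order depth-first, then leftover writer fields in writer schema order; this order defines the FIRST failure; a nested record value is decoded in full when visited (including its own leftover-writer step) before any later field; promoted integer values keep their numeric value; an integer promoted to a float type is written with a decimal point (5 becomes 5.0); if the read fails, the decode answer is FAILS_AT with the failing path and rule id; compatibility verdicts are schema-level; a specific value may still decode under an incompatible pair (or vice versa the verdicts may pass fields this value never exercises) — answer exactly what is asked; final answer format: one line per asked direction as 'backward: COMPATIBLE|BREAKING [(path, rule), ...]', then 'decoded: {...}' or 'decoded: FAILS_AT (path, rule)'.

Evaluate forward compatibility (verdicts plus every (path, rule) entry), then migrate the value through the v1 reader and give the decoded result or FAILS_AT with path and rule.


forward: COMPATIBLE []; decoded: {"meta": {"payload": 0x00, "label": "omega", "owner": "omega"}, "score": 10.0, "duration": 5, "zip": 40}

the writer's type comes first in each Event pair
checking forward for Event: reader v1 against writer v2:
  writer required, Money -> Money: reader meta maps from writer meta
  writer optional, float64 -> float64: reader score maps from writer score
  writer required, int64 -> int64: reader duration maps from writer duration
  writer required, int64 -> int64: reader zip maps from writer zip
  writer required, bytes -> bytes: reader meta.payload maps from writer meta.blob
  writer required, string -> string: reader meta.label maps from writer meta.label
  writer optional, string -> string: reader meta.owner maps from writer meta.city
  nothing fires on Event: forward is COMPATIBLE
decode (reader v1):
  meta.payload := 0x00 (from writer blob)
  meta.label := "omega"
  meta.owner := "omega" (from writer city)
  score := 10.0
  duration := 5
  zip := 40
  => decoded: {"meta": {"payload": 0x00, "label": "omega", "owner": "omega"}, "score": 10.0, "duration": 5, "zip": 40}
checking off the Event differences that do not matter here:
  renamed field owner to city in record Money (alias owner declared on the renamed field) -> fires no rule on Event, leaving the asked answer as it is
  renamed field payload to blob in record Money (alias payload declared on the renamed field) -> fires no rule on Event, leaving the asked answer as it is


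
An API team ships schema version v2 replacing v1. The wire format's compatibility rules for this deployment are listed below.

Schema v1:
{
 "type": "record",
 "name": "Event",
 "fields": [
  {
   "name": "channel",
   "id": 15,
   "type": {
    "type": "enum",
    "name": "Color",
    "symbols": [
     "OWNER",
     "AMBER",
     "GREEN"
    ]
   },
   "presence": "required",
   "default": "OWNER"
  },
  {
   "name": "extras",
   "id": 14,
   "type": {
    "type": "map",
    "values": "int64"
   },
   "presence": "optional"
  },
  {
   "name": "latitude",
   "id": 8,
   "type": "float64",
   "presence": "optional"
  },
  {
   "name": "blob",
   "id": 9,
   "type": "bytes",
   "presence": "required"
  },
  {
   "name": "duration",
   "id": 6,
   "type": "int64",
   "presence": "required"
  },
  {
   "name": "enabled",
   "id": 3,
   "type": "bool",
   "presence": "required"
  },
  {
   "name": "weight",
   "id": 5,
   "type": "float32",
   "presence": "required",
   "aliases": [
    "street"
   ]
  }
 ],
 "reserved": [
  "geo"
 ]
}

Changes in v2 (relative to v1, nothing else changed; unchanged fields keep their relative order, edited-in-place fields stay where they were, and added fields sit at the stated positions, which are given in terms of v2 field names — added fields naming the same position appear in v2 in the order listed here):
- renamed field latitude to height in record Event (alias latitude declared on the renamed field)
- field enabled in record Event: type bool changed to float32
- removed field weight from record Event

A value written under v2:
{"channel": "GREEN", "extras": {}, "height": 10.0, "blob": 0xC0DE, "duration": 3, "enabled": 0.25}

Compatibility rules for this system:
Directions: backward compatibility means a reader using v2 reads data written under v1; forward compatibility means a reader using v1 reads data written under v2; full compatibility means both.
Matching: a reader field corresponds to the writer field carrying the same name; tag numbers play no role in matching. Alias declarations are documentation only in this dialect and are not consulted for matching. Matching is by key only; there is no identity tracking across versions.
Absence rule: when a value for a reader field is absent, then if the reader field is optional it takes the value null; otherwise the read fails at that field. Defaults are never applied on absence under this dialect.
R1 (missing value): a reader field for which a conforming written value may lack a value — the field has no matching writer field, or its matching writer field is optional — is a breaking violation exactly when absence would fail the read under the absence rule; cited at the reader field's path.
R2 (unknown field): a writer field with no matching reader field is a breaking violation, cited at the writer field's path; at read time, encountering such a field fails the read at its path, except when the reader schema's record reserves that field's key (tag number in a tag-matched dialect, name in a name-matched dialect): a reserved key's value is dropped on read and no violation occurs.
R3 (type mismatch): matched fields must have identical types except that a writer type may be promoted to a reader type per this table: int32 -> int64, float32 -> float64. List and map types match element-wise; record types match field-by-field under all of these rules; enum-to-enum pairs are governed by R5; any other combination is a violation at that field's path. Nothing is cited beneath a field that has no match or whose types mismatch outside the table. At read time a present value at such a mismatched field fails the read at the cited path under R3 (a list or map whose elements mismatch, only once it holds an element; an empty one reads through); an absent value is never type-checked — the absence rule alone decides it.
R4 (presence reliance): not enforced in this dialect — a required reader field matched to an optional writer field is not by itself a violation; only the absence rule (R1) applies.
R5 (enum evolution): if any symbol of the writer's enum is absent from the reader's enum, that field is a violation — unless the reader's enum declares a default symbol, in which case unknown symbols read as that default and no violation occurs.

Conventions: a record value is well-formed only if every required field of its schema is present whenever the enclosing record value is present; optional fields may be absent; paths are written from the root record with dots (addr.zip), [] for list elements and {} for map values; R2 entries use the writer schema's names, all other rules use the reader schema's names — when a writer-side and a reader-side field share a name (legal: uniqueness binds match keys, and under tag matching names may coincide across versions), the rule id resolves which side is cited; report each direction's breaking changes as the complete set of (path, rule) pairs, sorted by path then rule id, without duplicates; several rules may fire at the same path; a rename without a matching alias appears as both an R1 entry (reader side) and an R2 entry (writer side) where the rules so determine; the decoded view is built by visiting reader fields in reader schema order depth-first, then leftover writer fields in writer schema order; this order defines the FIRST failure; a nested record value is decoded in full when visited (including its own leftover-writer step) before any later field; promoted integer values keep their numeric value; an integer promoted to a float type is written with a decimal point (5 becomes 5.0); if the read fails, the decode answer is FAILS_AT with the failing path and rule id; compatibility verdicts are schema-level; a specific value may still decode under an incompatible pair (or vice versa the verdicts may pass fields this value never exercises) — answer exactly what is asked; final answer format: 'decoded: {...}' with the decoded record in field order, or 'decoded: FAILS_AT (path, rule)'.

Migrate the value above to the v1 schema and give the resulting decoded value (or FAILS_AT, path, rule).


decoded: FAILS_AT (enabled, R3)

arrows below run writer -> reader for Event
decode walk for Event under reader schema v1:
  channel := "GREEN"
  extras := {}
  latitude := null (absent, optional -> null)
  blob := 0xC0DE
  duration := 3
  read fails at enabled under R3
  => FAILS_AT (enabled, R3)
the other Event changes do not affect what is asked:
  renamed field latitude to height in record Event (alias latitude declared on the renamed field) -> a verdict-level change on Event — the shown value reads the same
  removed field weight from record Event -> a verdict-level change on Event — the shown value reads the same


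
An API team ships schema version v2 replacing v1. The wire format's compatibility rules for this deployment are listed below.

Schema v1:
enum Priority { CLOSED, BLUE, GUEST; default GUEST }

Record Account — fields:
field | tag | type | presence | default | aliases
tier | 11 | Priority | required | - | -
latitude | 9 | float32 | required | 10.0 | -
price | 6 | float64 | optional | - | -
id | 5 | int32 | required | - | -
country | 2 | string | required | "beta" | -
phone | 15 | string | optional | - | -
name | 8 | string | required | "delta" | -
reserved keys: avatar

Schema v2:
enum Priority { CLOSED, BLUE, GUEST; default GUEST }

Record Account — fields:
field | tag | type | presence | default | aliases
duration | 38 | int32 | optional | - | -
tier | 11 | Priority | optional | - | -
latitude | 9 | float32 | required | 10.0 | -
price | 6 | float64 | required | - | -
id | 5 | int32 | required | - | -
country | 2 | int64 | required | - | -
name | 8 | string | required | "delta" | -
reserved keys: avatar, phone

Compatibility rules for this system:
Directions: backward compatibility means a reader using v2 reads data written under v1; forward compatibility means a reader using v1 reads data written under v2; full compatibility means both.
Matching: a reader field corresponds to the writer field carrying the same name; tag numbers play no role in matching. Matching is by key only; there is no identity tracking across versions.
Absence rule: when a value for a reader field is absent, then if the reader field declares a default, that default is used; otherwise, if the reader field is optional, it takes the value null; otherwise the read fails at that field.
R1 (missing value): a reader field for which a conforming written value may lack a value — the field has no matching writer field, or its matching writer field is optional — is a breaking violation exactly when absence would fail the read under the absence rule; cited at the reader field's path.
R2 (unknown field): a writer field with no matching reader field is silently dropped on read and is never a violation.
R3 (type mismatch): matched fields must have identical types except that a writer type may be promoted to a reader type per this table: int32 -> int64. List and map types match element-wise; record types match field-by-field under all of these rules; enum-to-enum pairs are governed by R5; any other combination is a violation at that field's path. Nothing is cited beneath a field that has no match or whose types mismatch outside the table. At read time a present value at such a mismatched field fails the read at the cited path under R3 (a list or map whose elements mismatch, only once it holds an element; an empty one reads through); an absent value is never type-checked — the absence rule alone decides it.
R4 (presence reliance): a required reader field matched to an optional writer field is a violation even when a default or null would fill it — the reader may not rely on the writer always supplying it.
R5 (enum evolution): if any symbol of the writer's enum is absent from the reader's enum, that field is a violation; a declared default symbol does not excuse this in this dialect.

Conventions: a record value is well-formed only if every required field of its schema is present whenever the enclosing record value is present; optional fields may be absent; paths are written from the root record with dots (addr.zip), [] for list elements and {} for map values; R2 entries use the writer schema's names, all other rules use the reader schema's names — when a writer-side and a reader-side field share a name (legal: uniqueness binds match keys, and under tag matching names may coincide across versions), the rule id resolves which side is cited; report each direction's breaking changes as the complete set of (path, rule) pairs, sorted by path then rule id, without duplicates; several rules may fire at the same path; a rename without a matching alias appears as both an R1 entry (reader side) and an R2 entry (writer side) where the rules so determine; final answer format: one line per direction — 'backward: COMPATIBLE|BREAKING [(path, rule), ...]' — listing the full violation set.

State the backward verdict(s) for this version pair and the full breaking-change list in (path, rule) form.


backward: BREAKING [(country, R3), (price, R1), (price, R4)]

in Account below, arrows point writer -> reader
checking backward for Account: reader v2 against writer v1:
  duration: no writer-side match
  tier <- tier (Priority -> Priority, writer required)
  latitude <- latitude (float32 -> float32, writer required)
  price <- price (float64 -> float64, writer optional)
  id <- id (int32 -> int32, writer required)
  country <- country (string -> int64, writer required)
  name <- name (string -> string, writer required)
  leftover writer field: phone
  R3 fires at country
  R1 fires at price
  R4 fires at price
  => 3 violation(s): backward is BREAKING for Account
ruling out the remaining Account differences:
  added field duration to record Account: optional int32, tag 38 (in v2 it sits immediately before tier) -> no rule fires on it in Account's dialect; the asked verdict holds
  removed field phone from record Account (its key "phone" joins the reserved list) -> no rule fires on it in Account's dialect; the asked verdict holds
  field tier in record Account: required changed to optional -> affects forward compatibility only, which is not asked


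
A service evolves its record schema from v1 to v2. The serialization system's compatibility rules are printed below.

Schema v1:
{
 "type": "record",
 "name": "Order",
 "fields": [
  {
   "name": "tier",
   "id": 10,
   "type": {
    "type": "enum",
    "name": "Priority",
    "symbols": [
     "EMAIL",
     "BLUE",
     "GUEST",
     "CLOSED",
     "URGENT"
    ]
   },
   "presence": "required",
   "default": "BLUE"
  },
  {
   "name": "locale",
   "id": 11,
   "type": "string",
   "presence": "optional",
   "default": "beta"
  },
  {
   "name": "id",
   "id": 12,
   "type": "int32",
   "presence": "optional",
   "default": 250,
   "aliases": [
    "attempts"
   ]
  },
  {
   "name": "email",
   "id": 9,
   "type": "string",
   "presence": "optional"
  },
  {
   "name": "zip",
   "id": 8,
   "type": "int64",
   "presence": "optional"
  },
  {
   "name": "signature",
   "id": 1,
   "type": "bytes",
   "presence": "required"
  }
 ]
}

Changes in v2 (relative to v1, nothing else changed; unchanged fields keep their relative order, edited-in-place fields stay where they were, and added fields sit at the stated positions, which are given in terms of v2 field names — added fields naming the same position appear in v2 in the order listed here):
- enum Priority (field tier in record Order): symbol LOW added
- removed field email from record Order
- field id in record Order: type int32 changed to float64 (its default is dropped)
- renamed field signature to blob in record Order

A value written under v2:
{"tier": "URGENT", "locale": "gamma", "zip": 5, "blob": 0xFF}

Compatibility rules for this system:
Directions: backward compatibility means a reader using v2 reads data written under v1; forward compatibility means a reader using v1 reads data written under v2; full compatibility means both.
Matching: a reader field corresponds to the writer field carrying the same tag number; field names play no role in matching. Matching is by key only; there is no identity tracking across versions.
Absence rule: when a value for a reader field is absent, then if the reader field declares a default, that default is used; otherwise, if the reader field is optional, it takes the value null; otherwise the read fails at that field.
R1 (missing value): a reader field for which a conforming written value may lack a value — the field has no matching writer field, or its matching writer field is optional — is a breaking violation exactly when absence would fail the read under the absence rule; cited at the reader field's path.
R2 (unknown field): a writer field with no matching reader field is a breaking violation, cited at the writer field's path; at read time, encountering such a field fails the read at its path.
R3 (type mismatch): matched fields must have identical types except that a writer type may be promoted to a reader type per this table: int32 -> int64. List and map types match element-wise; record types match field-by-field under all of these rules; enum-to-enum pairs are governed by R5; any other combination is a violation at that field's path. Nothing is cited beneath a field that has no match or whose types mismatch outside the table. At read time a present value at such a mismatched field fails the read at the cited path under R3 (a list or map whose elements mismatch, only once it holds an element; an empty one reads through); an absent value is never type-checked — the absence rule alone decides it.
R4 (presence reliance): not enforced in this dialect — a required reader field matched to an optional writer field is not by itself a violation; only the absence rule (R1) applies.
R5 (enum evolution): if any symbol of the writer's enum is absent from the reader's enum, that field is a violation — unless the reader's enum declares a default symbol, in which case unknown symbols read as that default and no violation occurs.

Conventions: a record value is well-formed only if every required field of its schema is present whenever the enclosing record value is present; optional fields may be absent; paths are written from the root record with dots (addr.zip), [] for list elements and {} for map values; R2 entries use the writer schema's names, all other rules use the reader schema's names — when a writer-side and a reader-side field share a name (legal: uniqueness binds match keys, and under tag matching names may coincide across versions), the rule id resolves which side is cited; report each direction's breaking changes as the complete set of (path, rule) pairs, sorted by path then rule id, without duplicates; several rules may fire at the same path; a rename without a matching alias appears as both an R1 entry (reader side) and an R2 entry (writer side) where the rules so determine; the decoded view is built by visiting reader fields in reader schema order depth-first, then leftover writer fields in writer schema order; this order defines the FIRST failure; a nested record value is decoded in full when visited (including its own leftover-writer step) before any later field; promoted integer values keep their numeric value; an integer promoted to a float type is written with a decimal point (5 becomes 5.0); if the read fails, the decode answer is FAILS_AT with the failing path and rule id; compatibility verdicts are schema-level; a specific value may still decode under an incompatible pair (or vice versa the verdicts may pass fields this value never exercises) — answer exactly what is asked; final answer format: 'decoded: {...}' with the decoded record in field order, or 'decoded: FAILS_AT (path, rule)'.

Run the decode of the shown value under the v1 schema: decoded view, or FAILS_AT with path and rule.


in Order below, arrows point writer -> reader
decoding the Order value with the v1 reader:
  tier := "URGENT"
  locale := "gamma"
  id := 250 (no value, default fills)
  email := null (not supplied -> null)
  zip := 5
  signature := 0xFF (from writer blob)
  => decoded: {"tier": "URGENT", "locale": "gamma", "id": 250, "email": null, "zip": 5, "signature": 0xFF}
checking off the Order differences that do not matter here:
  enum Priority (field tier in record Order): symbol LOW added -> matters for Order compatibility verdicts, not for this value's decode
  removed field email from record Order -> matters for Order compatibility verdicts, not for this value's decode
  field id in record Order: type int32 changed to float64 (its default is dropped) -> matters for Order compatibility verdicts, not for this value's decode
  renamed field signature to blob in record Order -> inert under this dialect — no rule fires on Order and the result does not move

decoded: {"tier": "URGENT", "locale": "gamma", "id": 250, "email": null, "zip": 5, "signature": 0xFF}


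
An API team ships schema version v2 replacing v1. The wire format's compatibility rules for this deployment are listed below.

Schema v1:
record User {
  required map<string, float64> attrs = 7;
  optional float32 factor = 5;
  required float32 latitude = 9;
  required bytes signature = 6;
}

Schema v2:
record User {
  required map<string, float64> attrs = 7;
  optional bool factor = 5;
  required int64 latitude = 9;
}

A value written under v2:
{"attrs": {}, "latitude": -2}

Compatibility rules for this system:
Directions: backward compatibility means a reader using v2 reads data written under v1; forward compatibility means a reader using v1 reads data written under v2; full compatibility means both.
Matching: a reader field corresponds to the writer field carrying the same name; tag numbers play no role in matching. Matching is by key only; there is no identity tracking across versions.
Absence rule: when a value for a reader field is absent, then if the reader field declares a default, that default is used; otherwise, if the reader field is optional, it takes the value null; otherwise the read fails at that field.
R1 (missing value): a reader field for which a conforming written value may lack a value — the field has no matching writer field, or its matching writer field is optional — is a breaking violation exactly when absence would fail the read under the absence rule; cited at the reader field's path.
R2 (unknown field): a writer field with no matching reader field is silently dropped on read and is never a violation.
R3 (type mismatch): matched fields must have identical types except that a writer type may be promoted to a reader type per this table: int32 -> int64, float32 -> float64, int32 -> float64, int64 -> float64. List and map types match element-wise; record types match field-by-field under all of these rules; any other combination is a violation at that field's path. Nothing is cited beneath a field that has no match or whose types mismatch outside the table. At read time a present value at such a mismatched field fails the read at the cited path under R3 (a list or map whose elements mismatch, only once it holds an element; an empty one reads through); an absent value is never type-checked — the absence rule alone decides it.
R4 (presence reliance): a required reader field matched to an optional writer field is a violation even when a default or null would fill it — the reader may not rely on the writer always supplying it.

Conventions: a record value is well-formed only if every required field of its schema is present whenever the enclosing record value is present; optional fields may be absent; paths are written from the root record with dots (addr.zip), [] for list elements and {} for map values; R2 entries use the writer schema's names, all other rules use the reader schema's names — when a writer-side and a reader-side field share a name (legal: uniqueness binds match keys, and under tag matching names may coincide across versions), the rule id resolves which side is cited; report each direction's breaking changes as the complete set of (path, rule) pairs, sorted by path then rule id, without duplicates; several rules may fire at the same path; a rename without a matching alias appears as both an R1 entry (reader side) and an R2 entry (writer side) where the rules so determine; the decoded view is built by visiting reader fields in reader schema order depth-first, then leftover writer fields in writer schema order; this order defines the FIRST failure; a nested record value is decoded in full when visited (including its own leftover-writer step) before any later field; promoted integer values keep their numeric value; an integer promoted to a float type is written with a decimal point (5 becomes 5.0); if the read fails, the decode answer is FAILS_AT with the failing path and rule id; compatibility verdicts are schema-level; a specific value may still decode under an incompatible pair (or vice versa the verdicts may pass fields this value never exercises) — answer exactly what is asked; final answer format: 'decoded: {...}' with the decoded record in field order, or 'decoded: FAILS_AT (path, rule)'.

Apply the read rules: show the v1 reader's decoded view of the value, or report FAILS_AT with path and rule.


decoded: FAILS_AT (latitude, R3)

arrows below run writer -> reader for User
decode (reader v1):
  attrs := {}
  factor := null (absent, optional -> null)
  read fails at latitude under R3
  => FAILS_AT (latitude, R3)
remaining User differences; none change what is asked:
  removed field signature from record User -> changes User's schema-level verdicts only — the decode of this value is the same
  field factor in record User: type float32 changed to bool -> changes User's schema-level verdicts only — the decode of this value is the same
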